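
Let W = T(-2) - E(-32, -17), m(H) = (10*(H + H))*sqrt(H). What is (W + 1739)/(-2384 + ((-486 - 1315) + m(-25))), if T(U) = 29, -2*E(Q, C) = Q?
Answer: -1466424/4752845 + 175200*I/950569 ≈ -0.30854 + 0.18431*I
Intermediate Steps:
E(Q, C) = -Q/2
m(H) = 20*H**(3/2) (m(H) = (10*(2*H))*sqrt(H) = (20*H)*sqrt(H) = 20*H**(3/2))
W = 13 (W = 29 - (-1)*(-32)/2 = 29 - 1*16 = 29 - 16 = 13)
(W + 1739)/(-2384 + ((-486 - 1315) + m(-25))) = (13 + 1739)/(-2384 + ((-486 - 1315) + 20*(-25)**(3/2))) = 1752/(-2384 + (-1801 + 20*(-125*I))) = 1752/(-2384 + (-1801 - 2500*I)) = 1752/(-4185 - 2500*I) = 1752*((-4185 + 2500*I)/23764225) = 1752*(-4185 + 2500*I)/23764225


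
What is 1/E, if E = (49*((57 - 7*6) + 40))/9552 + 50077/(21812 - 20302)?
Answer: 7211760/241202477 ≈ 0.029899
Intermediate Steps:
E = 241202477/7211760 (E = (49*((57 - 42) + 40))*(1/9552) + 50077/1510 = (49*(15 + 40))*(1/9552) + 50077*(1/1510) = (49*55)*(1/9552) + 50077/1510 = 2695*(1/9552) + 50077/1510 = 2695/9552 + 50077/1510 = 241202477/7211760 ≈ 33.446)
1/E = 1/(241202477/7211760) = 7211760/241202477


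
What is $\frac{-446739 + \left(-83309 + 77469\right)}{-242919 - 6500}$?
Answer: $\frac{452579}{249419} \approx 1.8145$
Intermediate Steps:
$\frac{-446739 + \left(-83309 + 77469\right)}{-242919 - 6500} = \frac{-446739 - 5840}{-249419} = \left(-452579\right) \left(- \frac{1}{249419}\right) = \frac{452579}{249419}$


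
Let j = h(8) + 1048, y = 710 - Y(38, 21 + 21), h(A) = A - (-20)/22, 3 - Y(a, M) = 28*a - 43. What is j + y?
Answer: 30634/11 ≈ 2784.9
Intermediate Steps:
Y(a, M) = 46 - 28*a (Y(a, M) = 3 - (28*a - 43) = 3 - (-43 + 28*a) = 3 + (43 - 28*a) = 46 - 28*a)
h(A) = 10/11 + A (h(A) = A - (-20)/22 = A - 1*(-10/11) = A + 10/11 = 10/11 + A)
y = 1728 (y = 710 - (46 - 28*38) = 710 - (46 - 1064) = 710 - 1*(-1018) = 710 + 1018 = 1728)
j = 11626/11 (j = (10/11 + 8) + 1048 = 98/11 + 1048 = 11626/11 ≈ 1056.9)
j + y = 11626/11 + 1728 = 30634/11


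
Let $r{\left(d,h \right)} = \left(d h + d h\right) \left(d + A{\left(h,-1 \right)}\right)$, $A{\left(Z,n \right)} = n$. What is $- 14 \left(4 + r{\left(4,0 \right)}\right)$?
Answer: $-56$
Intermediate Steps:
$r{\left(d,h \right)} = 2 d h \left(-1 + d\right)$ ($r{\left(d,h \right)} = \left(d h + d h\right) \left(d - 1\right) = 2 d h \left(-1 + d\right)$)
$- 14 \left(4 + r{\left(4,0 \right)}\right) = - 14 \left(4 + 2 \cdot 4 \cdot 0 \left(-1 + 4\right)\right) = - 14 \left(4 + 2 \cdot 4 \cdot 0 \cdot 3\right) = - 14 \left(4 + 0\right) = \left(-14\right) 4 = -56$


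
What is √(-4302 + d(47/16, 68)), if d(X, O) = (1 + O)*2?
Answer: 2*I*√1041 ≈ 64.529*I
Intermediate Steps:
d(X, O) = 2 + 2*O
√(-4302 + d(47/16, 68)) = √(-4302 + (2 + 2*68)) = √(-4302 + (2 + 136)) = √(-4302 + 138) = √(-4164) = 2*I*√1041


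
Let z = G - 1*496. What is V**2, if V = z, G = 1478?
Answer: 964324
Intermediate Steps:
z = 982 (z = 1478 - 1*496 = 1478 - 496 = 982)
V = 982
V**2 = 982**2 = 964324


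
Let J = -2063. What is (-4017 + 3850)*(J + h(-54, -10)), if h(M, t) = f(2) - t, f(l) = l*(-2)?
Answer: 343519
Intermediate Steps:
f(l) = -2*l
h(M, t) = -4 - t (h(M, t) = -2*2 - t = -4 - t)
(-4017 + 3850)*(J + h(-54, -10)) = (-4017 + 3850)*(-2063 + (-4 - 1*(-10))) = -167*(-2063 + (-4 + 10)) = -167*(-2063 + 6) = -167*(-2057) = 343519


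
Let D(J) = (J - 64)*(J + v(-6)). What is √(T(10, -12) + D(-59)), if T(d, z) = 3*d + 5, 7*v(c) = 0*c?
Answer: 2*√1823 ≈ 85.393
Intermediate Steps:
v(c) = 0 (v(c) = (0*c)/7 = (⅐)*0 = 0)
T(d, z) = 5 + 3*d
D(J) = J*(-64 + J) (D(J) = (J - 64)*(J + 0) = (-64 + J)*J = J*(-64 + J))
√(T(10, -12) + D(-59)) = √((5 + 3*10) - 59*(-64 - 59)) = √((5 + 30) - 59*(-123)) = √(35 + 7257) = √7292 = 2*√1823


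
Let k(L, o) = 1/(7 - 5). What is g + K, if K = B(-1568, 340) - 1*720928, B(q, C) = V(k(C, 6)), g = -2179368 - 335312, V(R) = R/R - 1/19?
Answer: -61476534/19 ≈ -3.2356e+6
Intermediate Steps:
k(L, o) = 1/2
V(R) = 18/19 (V(R) = 1 - 1*1/19 = 1 - 1/19 = 18/19)
g = -2514680
B(q, C) = 18/19
K = -13697614/19 (K = 18/19 - 1*720928 = 18/19 - 720928 = -13697614/19 ≈ -7.2093e+5)
g + K = -2514680 - 13697614/19 = -61476534/19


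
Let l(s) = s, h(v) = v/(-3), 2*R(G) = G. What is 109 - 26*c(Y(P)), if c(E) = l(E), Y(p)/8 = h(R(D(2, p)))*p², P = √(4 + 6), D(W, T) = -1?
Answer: -713/3 ≈ -237.67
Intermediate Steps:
R(G) = G/2
P = √10 ≈ 3.1623
h(v) = -v/3 (h(v) = v*(-⅓) = -v/3)
Y(p) = 4*p²/3 (Y(p) = 8*((-(-1)/6)*p²) = 8*((-⅓*(-½))*p²) = 8*(p²/6) = 4*p²/3)
c(E) = E
109 - 26*c(Y(P)) = 109 - 104*(√10)²/3 = 109 - 104*10/3 = 109 - 26*40/3 = 109 - 1040/3 = -713/3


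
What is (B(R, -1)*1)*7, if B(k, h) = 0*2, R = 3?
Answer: 0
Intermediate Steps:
B(k, h) = 0
(B(R, -1)*1)*7 = (0*1)*7 = 0*7 = 0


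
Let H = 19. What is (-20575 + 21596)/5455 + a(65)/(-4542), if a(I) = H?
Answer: 4533737/24776610 ≈ 0.18298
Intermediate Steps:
a(I) = 19
(-20575 + 21596)/5455 + a(65)/(-4542) = (-20575 + 21596)/5455 + 19/(-4542) = 1021*(1/5455) + 19*(-1/4542) = 1021/5455 - 19/4542 = 4533737/24776610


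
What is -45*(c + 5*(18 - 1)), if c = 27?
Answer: -5040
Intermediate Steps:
-45*(c + 5*(18 - 1)) = -45*(27 + 5*(18 - 1)) = -45*(27 + 5*17) = -45*(27 + 85) = -45*112 = -5040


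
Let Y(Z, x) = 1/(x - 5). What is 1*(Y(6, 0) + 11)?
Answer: 54/5 ≈ 10.800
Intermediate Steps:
Y(Z, x) = 1/(-5 + x)
1*(Y(6, 0) + 11) = 1*(1/(-5 + 0) + 11) = 1*(1/(-5) + 11) = 1*(-1/5 + 11) = 1*(54/5) = 54/5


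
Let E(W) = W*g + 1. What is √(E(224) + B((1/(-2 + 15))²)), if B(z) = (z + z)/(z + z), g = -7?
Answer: 3*I*√174 ≈ 39.573*I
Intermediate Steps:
B(z) = 1 (B(z) = (2*z)/((2*z)) = (2*z)*(1/(2*z)) = 1)
E(W) = 1 - 7*W (E(W) = W*(-7) + 1 = -7*W + 1 = 1 - 7*W)
√(E(224) + B((1/(-2 + 15))²)) = √((1 - 7*224) + 1) = √((1 - 1568) + 1) = √(-1567 + 1) = √(-1566) = 3*I*√174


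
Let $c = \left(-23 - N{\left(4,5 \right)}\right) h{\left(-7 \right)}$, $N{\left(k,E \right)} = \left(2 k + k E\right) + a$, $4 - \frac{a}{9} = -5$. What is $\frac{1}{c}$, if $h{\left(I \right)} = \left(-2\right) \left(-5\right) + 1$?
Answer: $- \frac{1}{1452} \approx -0.00068871$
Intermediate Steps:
$a = 81$ ($a = 36 - -45 = 36 + 45 = 81$)
$N{\left(k,E \right)} = 81 + 2 k + E k$ ($N{\left(k,E \right)} = \left(2 k + k E\right) + 81 = \left(2 k + E k\right) + 81 = 81 + 2 k + E k$)
$h{\left(I \right)} = 11$ ($h{\left(I \right)} = 10 + 1 = 11$)
$c = -1452$ ($c = \left(-23 - \left(81 + 2 \cdot 4 + 5 \cdot 4\right)\right) 11 = \left(-23 - \left(81 + 8 + 20\right)\right) 11 = \left(-23 - 109\right) 11 = \left(-132\right) 11 = -1452$)
$\frac{1}{c} = \frac{1}{-1452} = - \frac{1}{1452}$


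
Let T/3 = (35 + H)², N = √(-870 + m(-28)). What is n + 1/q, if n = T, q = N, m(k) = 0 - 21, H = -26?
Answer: 243 - I*√11/99 ≈ 243.0 - 0.033501*I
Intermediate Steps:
m(k) = -21
N = 9*I*√11 (N = √(-870 - 21) = √(-891) = 9*I*√11 ≈ 29.85*I)
q = 9*I*√11 ≈ 29.85*I
T = 243 (T = 3*(35 - 26)² = 3*9² = 3*81 = 243)
n = 243
n + 1/q = 243 + 1/(9*I*√11) = 243 - I*√11/99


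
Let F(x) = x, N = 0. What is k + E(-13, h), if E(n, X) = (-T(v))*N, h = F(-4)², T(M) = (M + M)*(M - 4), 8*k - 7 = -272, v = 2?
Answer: -265/8 ≈ -33.125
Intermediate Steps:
k = -265/8 (k = 7/8 + (⅛)*(-272) = 7/8 - 34 = -265/8 ≈ -33.125)
T(M) = 2*M*(-4 + M) (T(M) = (2*M)*(-4 + M) = 2*M*(-4 + M))
h = 16 (h = (-4)² = 16)
E(n, X) = 0 (E(n, X) = -2*2*(-4 + 2)*0 = -2*2*(-2)*0 = -1*(-8)*0 = 8*0 = 0)
k + E(-13, h) = -265/8 + 0 = -265/8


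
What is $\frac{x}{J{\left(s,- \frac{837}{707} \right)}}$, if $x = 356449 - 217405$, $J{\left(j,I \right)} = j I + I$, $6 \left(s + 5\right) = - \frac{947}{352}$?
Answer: $\frac{23068697344}{873735} \approx 26402.0$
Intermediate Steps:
$s = - \frac{11507}{2112}$ ($s = -5 + \frac{\left(-947\right) \frac{1}{352}}{6} = -5 + \frac{1}{6} \left(- \frac{947}{352}\right) = -5 - \frac{947}{2112} = - \frac{11507}{2112} \approx -5.4484$)
$J{\left(j,I \right)} = I + I j$ ($J{\left(j,I \right)} = I j + I = I + I j$)
$x = 139044$ ($x = 356449 - 217405 = 139044$)
$\frac{x}{J{\left(s,- \frac{837}{707} \right)}} = \frac{139044}{- \frac{837}{707} \left(1 - \frac{11507}{2112}\right)} = \frac{139044}{\left(-837\right) \frac{1}{707} \left(- \frac{9395}{2112}\right)} = \frac{139044}{\left(- \frac{837}{707}\right) \left(- \frac{9395}{2112}\right)} = \frac{139044}{\frac{2621205}{497728}} = 139044 \cdot \frac{497728}{2621205} = \frac{23068697344}{873735}$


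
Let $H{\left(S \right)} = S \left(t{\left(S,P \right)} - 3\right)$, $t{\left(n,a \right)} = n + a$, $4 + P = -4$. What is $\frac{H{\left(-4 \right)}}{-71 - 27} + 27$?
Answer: $\frac{1293}{49} \approx 26.388$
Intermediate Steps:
$P = -8$ ($P = -4 - 4 = -8$)
$t{\left(n,a \right)} = a + n$
$H{\left(S \right)} = S \left(-11 + S\right)$ ($H{\left(S \right)} = S \left(\left(-8 + S\right) - 3\right) = S \left(-11 + S\right)$)
$\frac{H{\left(-4 \right)}}{-71 - 27} + 27 = \frac{\left(-4\right) \left(-11 - 4\right)}{-71 - 27} + 27 = \frac{\left(-4\right) \left(-15\right)}{-98} + 27 = 60 \left(- \frac{1}{98}\right) + 27 = - \frac{30}{49} + 27 = \frac{1293}{49}$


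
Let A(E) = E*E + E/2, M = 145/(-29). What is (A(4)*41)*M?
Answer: -3690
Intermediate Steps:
M = -5 (M = 145*(-1/29) = -5)
A(E) = E**2 + E/2 (A(E) = E**2 + E*(1/2) = E**2 + E/2)
(A(4)*41)*M = ((4*(1/2 + 4))*41)*(-5) = ((4*(9/2))*41)*(-5) = (18*41)*(-5) = 738*(-5) = -3690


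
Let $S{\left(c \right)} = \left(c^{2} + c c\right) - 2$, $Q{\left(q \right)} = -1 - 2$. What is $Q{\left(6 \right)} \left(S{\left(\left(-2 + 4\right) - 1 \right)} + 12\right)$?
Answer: $-36$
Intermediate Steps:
$Q{\left(q \right)} = -3$ ($Q{\left(q \right)} = -1 - 2 = -3$)
$S{\left(c \right)} = -2 + 2 c^{2}$ ($S{\left(c \right)} = \left(c^{2} + c^{2}\right) - 2 = 2 c^{2} - 2 = -2 + 2 c^{2}$)
$Q{\left(6 \right)} \left(S{\left(\left(-2 + 4\right) - 1 \right)} + 12\right) = - 3 \left(\left(-2 + 2 \left(\left(-2 + 4\right) - 1\right)^{2}\right) + 12\right) = - 3 \left(\left(-2 + 2 \left(2 - 1\right)^{2}\right) + 12\right) = - 3 \left(\left(-2 + 2 \cdot 1^{2}\right) + 12\right) = - 3 \left(\left(-2 + 2 \cdot 1\right) + 12\right) = - 3 \left(\left(-2 + 2\right) + 12\right) = - 3 \left(0 + 12\right) = \left(-3\right) 12 = -36$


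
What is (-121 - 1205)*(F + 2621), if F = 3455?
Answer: -8056776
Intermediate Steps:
(-121 - 1205)*(F + 2621) = (-121 - 1205)*(3455 + 2621) = -1326*6076 = -8056776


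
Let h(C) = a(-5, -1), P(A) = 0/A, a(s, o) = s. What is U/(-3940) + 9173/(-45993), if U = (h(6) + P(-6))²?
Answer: -7458289/36242484 ≈ -0.20579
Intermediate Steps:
P(A) = 0
h(C) = -5
U = 25 (U = (-5 + 0)² = (-5)² = 25)
U/(-3940) + 9173/(-45993) = 25/(-3940) + 9173/(-45993) = 25*(-1/3940) + 9173*(-1/45993) = -5/788 - 9173/45993 = -7458289/36242484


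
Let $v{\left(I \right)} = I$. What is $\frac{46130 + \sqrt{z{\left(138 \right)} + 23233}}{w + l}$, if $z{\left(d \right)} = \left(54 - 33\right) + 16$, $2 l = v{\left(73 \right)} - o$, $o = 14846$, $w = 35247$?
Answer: $\frac{92260}{55721} + \frac{2 \sqrt{23270}}{55721} \approx 1.6612$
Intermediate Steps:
$l = - \frac{14773}{2}$ ($l = \frac{73 - 14846}{2} = \frac{1}{2} \left(-14773\right) = - \frac{14773}{2} \approx -7386.5$)
$z{\left(d \right)} = 37$ ($z{\left(d \right)} = 21 + 16 = 37$)
$\frac{46130 + \sqrt{z{\left(138 \right)} + 23233}}{w + l} = \frac{46130 + \sqrt{37 + 23233}}{35247 - \frac{14773}{2}} = \frac{46130 + \sqrt{23270}}{\frac{55721}{2}} = \left(46130 + \sqrt{23270}\right) \frac{2}{55721} = \frac{92260}{55721} + \frac{2 \sqrt{23270}}{55721}$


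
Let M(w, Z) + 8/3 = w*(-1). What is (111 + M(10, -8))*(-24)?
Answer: -2360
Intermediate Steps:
M(w, Z) = -8/3 - w (M(w, Z) = -8/3 + w*(-1) = -8/3 - w)
(111 + M(10, -8))*(-24) = (111 + (-8/3 - 1*10))*(-24) = (111 + (-8/3 - 10))*(-24) = (111 - 38/3)*(-24) = (295/3)*(-24) = -2360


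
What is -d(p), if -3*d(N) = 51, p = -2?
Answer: 17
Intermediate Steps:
d(N) = -17 (d(N) = -⅓*51 = -17)
-d(p) = -1*(-17) = 17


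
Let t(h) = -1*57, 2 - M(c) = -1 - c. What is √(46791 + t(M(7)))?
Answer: √46734 ≈ 216.18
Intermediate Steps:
M(c) = 3 + c (M(c) = 2 - (-1 - c) = 2 + (1 + c) = 3 + c)
t(h) = -57
√(46791 + t(M(7))) = √(46791 - 57) = √46734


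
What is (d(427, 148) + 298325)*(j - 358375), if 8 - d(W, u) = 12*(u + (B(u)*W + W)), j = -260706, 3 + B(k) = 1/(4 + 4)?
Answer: -379081249649/2 ≈ -1.8954e+11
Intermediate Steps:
B(k) = -23/8 (B(k) = -3 + 1/(4 + 4) = -3 + 1/8 = -23/8)
d(W, u) = 8 - 12*u + 45*W/2 (d(W, u) = 8 - 12*(u + (-23*W/8 + W)) = 8 - 12*(u - 15*W/8) = 8 - (12*u - 45*W/2) = 8 + (-12*u + 45*W/2) = 8 - 12*u + 45*W/2)
(d(427, 148) + 298325)*(j - 358375) = ((8 - 12*148 + (45/2)*427) + 298325)*(-260706 - 358375) = ((8 - 1776 + 19215/2) + 298325)*(-619081) = (15679/2 + 298325)*(-619081) = (612329/2)*(-619081) = -379081249649/2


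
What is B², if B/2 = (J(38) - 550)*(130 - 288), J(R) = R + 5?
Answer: 25667884944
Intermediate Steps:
J(R) = 5 + R
B = 160212 (B = 2*(((5 + 38) - 550)*(130 - 288)) = 2*((43 - 550)*(-158)) = 2*(-507*(-158)) = 2*80106 = 160212)
B² = 160212² = 25667884944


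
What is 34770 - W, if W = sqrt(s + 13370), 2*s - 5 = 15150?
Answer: 34770 - 21*sqrt(190)/2 ≈ 34625.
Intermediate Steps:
s = 15155/2 (s = 5/2 + (1/2)*15150 = 5/2 + 7575 = 15155/2 ≈ 7577.5)
W = 21*sqrt(190)/2 (W = sqrt(15155/2 + 13370) = sqrt(41895/2) = 21*sqrt(190)/2 ≈ 144.73)
34770 - W = 34770 - 21*sqrt(190)/2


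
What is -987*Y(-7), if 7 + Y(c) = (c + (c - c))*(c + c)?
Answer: -89817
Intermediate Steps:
Y(c) = -7 + 2*c² (Y(c) = -7 + (c + (c - c))*(c + c) = -7 + (c + 0)*(2*c) = -7 + c*(2*c) = -7 + 2*c²)
-987*Y(-7) = -987*(-7 + 2*(-7)²) = -987*(-7 + 2*49) = -987*(-7 + 98) = -987*91 = -89817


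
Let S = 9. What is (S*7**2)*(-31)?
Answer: -13671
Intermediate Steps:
(S*7**2)*(-31) = (9*7**2)*(-31) = (9*49)*(-31) = 441*(-31) = -13671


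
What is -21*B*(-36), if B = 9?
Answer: 6804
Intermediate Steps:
-21*B*(-36) = -21*9*(-36) = -189*(-36) = 6804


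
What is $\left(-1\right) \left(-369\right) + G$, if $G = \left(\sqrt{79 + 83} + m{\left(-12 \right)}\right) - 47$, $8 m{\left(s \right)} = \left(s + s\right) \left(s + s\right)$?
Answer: $394 + 9 \sqrt{2} \approx 406.73$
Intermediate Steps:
$m{\left(s \right)} = \frac{s^{2}}{2}$ ($m{\left(s \right)} = \frac{\left(s + s\right) \left(s + s\right)}{8} = \frac{2 s 2 s}{8} = \frac{4 s^{2}}{8} = \frac{s^{2}}{2}$)
$G = 25 + 9 \sqrt{2}$ ($G = \left(\sqrt{79 + 83} + \frac{\left(-12\right)^{2}}{2}\right) - 47 = \left(\sqrt{162} + \frac{1}{2} \cdot 144\right) - 47 = \left(9 \sqrt{2} + 72\right) - 47 = \left(72 + 9 \sqrt{2}\right) - 47 = 25 + 9 \sqrt{2} \approx 37.728$)
$\left(-1\right) \left(-369\right) + G = \left(-1\right) \left(-369\right) + \left(25 + 9 \sqrt{2}\right) = 369 + \left(25 + 9 \sqrt{2}\right) = 394 + 9 \sqrt{2}$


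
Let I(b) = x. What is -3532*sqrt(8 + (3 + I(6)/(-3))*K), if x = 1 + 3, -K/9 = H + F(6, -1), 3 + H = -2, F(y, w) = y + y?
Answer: -3532*I*sqrt(97) ≈ -34786.0*I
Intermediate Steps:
F(y, w) = 2*y
H = -5 (H = -3 - 2 = -5)
K = -63 (K = -9*(-5 + 2*6) = -9*(-5 + 12) = -9*7 = -63)
x = 4
I(b) = 4
-3532*sqrt(8 + (3 + I(6)/(-3))*K) = -3532*sqrt(8 + (3 + 4/(-3))*(-63)) = -3532*sqrt(8 + (3 + 4*(-1/3))*(-63)) = -3532*sqrt(8 + (3 - 4/3)*(-63)) = -3532*sqrt(8 + (5/3)*(-63)) = -3532*sqrt(8 - 105) = -3532*I*sqrt(97)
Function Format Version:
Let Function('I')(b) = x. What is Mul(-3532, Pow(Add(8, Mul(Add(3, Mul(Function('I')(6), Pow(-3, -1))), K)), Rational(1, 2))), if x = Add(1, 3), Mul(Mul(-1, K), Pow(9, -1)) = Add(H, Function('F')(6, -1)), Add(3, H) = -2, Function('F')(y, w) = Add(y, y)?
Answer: Mul(-3532, I, Pow(97, Rational(1, 2))) ≈ Mul(-34786., I)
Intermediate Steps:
Function('F')(y, w) = Mul(2, y)
H = -5 (H = Add(-3, -2) = -5)
K = -63 (K = Mul(-9, Add(-5, Mul(2, 6))) = Mul(-9, Add(-5, 12)) = Mul(-9, 7) = -63)
x = 4
Function('I')(b) = 4
Mul(-3532, Pow(Add(8, Mul(Add(3, Mul(Function('I')(6), Pow(-3, -1))), K)), Rational(1, 2))) = Mul(-3532, Pow(Add(8, Mul(Add(3, Mul(4, Pow(-3, -1))), -63)), Rational(1, 2))) = Mul(-3532, Pow(Add(8, Mul(Add(3, Mul(4, Rational(-1, 3))), -63)), Rational(1, 2))) = Mul(-3532, Pow(Add(8, Mul(Add(3, Rational(-4, 3)), -63)), Rational(1, 2))) = Mul(-3532, Pow(Add(8, Mul(Rational(5, 3), -63)), Rational(1, 2))) = Mul(-3532, Pow(Add(8, -105), Rational(1, 2))) = Mul(-3532, Pow(-97, Rational(1, 2))) = Mul(-3532, Mul(I, Pow(97, Rational(1, 2)))) = Mul(-3532, I, Pow(97, Rational(1, 2)))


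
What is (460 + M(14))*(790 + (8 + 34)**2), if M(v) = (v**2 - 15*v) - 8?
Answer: 1118652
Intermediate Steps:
M(v) = -8 + v**2 - 15*v
(460 + M(14))*(790 + (8 + 34)**2) = (460 + (-8 + 14**2 - 15*14))*(790 + (8 + 34)**2) = (460 + (-8 + 196 - 210))*(790 + 42**2) = (460 - 22)*(790 + 1764) = 438*2554 = 1118652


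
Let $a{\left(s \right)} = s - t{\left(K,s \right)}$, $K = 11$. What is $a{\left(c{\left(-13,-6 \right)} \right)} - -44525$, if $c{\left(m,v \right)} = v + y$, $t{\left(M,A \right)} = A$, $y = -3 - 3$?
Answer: $44525$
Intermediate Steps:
$y = -6$ ($y = -3 - 3 = -6$)
$c{\left(m,v \right)} = -6 + v$ ($c{\left(m,v \right)} = v - 6 = -6 + v$)
$a{\left(s \right)} = 0$ ($a{\left(s \right)} = s - s = 0$)
$a{\left(c{\left(-13,-6 \right)} \right)} - -44525 = 0 - -44525 = 0 + 44525 = 44525$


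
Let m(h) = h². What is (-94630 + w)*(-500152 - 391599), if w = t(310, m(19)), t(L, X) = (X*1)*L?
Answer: -15409457280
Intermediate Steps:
t(L, X) = L*X (t(L, X) = X*L = L*X)
w = 111910 (w = 310*19² = 310*361 = 111910)
(-94630 + w)*(-500152 - 391599) = (-94630 + 111910)*(-500152 - 391599) = 17280*(-891751) = -15409457280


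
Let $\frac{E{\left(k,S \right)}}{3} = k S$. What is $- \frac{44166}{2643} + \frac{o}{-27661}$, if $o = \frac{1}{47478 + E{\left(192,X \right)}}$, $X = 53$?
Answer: $- \frac{31766012228333}{1900954814046} \approx -16.711$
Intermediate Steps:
$E{\left(k,S \right)} = 3 S k$ ($E{\left(k,S \right)} = 3 k S = 3 S k$)
$o = \frac{1}{78006}$ ($o = \frac{1}{47478 + 3 \cdot 53 \cdot 192} = \frac{1}{47478 + 30528} = \frac{1}{78006} \approx 1.282 \cdot 10^{-5}$)
$- \frac{44166}{2643} + \frac{o}{-27661} = - \frac{44166}{2643} + \frac{1}{78006 \left(-27661\right)} = \left(-44166\right) \frac{1}{2643} + \frac{1}{78006} \left(- \frac{1}{27661}\right) = - \frac{14722}{881} - \frac{1}{2157723966} = - \frac{31766012228333}{1900954814046}$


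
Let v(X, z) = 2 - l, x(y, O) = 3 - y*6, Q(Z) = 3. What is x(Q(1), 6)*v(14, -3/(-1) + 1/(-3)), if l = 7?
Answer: 75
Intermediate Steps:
x(y, O) = 3 - 6*y
v(X, z) = -5 (v(X, z) = 2 - 1*7 = 2 - 7 = -5)
x(Q(1), 6)*v(14, -3/(-1) + 1/(-3)) = (3 - 6*3)*(-5) = (3 - 18)*(-5) = -15*(-5) = 75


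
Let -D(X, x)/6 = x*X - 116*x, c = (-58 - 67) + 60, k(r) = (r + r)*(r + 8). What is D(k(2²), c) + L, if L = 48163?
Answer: 40363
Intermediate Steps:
k(r) = 2*r*(8 + r) (k(r) = (2*r)*(8 + r) = 2*r*(8 + r))
c = -65 (c = -125 + 60 = -65)
D(X, x) = 696*x - 6*X*x (D(X, x) = -6*(x*X - 116*x) = -6*(X*x - 116*x) = -6*(-116*x + X*x) = 696*x - 6*X*x)
D(k(2²), c) + L = 6*(-65)*(116 - 2*2²*(8 + 2²)) + 48163 = 6*(-65)*(116 - 2*4*(8 + 4)) + 48163 = 6*(-65)*(116 - 2*4*12) + 48163 = 6*(-65)*(116 - 1*96) + 48163 = 6*(-65)*(116 - 96) + 48163 = 6*(-65)*20 + 48163 = -7800 + 48163 = 40363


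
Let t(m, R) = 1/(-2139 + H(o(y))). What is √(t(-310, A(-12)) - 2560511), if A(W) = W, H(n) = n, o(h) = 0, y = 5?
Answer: I*√11715159751170/2139 ≈ 1600.2*I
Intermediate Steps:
t(m, R) = -1/2139 (t(m, R) = 1/(-2139 + 0) = 1/(-2139) = -1/2139)
√(t(-310, A(-12)) - 2560511) = √(-1/2139 - 2560511) = √(-5476933030/2139) = I*√11715159751170/2139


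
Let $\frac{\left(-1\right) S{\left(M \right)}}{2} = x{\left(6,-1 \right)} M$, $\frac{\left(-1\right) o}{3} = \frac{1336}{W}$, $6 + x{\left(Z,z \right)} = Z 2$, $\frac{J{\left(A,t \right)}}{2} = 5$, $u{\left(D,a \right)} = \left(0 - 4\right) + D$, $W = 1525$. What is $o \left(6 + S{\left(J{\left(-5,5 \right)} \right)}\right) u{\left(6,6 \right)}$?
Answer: $\frac{913824}{1525} \approx 599.23$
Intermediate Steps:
$u{\left(D,a \right)} = -4 + D$
$J{\left(A,t \right)} = 10$ ($J{\left(A,t \right)} = 2 \cdot 5 = 10$)
$x{\left(Z,z \right)} = -6 + 2 Z$ ($x{\left(Z,z \right)} = -6 + Z 2 = -6 + 2 Z$)
$o = - \frac{4008}{1525}$ ($o = - 3 \cdot \frac{1336}{1525} = - 3 \cdot 1336 \cdot \frac{1}{1525} = \left(-3\right) \frac{1336}{1525} = - \frac{4008}{1525} \approx -2.6282$)
$S{\left(M \right)} = - 12 M$ ($S{\left(M \right)} = - 2 \left(-6 + 2 \cdot 6\right) M = - 2 \left(-6 + 12\right) M = - 2 \cdot 6 M = - 12 M$)
$o \left(6 + S{\left(J{\left(-5,5 \right)} \right)}\right) u{\left(6,6 \right)} = - \frac{4008 \left(6 - 120\right) \left(-4 + 6\right)}{1525} = - \frac{4008 \left(6 - 120\right) 2}{1525} = - \frac{4008 \left(\left(-114\right) 2\right)}{1525} = \left(- \frac{4008}{1525}\right) \left(-228\right) = \frac{913824}{1525}$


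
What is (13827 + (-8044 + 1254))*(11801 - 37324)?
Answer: -179605351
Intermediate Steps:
(13827 + (-8044 + 1254))*(11801 - 37324) = (13827 - 6790)*(-25523) = 7037*(-25523) = -179605351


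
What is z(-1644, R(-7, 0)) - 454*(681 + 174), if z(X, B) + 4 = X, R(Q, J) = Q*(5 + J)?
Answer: -389818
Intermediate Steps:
z(X, B) = -4 + X
z(-1644, R(-7, 0)) - 454*(681 + 174) = (-4 - 1644) - 454*(681 + 174) = -1648 - 454*855 = -1648 - 1*388170 = -1648 - 388170 = -389818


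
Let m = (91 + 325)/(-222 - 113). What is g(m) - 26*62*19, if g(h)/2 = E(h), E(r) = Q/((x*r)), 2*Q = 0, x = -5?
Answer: -30628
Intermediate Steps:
Q = 0 (Q = (1/2)*0 = 0)
E(r) = 0 (E(r) = 0/((-5*r)) = 0*(-1/(5*r)) = 0)
m = -416/335 (m = 416/(-335) = 416*(-1/335) = -416/335 ≈ -1.2418)
g(h) = 0 (g(h) = 2*0 = 0)
g(m) - 26*62*19 = 0 - 26*62*19 = 0 - 1612*19 = 0 - 1*30628 = 0 - 30628 = -30628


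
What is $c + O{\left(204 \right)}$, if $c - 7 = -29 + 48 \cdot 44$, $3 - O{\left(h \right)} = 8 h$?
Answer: $461$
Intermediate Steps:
$O{\left(h \right)} = 3 - 8 h$
$c = 2090$ ($c = 7 + \left(-29 + 48 \cdot 44\right) = 7 + \left(-29 + 2112\right) = 7 + 2083 = 2090$)
$c + O{\left(204 \right)} = 2090 + \left(3 - 1632\right) = 2090 - 1629 = 461$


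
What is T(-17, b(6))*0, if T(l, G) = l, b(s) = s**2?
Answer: 0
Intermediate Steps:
T(-17, b(6))*0 = -17*0 = 0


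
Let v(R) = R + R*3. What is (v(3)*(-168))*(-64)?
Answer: 129024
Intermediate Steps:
v(R) = 4*R (v(R) = R + 3*R = 4*R)
(v(3)*(-168))*(-64) = ((4*3)*(-168))*(-64) = (12*(-168))*(-64) = -2016*(-64) = 129024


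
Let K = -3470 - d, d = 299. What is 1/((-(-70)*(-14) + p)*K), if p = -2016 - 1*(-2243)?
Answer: 1/2838057 ≈ 3.5235e-7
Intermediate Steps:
p = 227 (p = -2016 + 2243 = 227)
K = -3769 (K = -3470 - 1*299 = -3470 - 299 = -3769)
1/((-(-70)*(-14) + p)*K) = 1/((-(-70)*(-14) + 227)*(-3769)) = -1/3769/(-1*980 + 227) = -1/3769/(-980 + 227) = -1/3769/(-753) = -1/753*(-1/3769) = 1/2838057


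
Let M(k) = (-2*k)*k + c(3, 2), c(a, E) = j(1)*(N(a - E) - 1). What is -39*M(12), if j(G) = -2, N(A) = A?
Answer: 11232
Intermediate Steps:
c(a, E) = 2 - 2*a + 2*E (c(a, E) = -2*((a - E) - 1) = -2*(-1 + a - E) = 2 - 2*a + 2*E)
M(k) = -2*k**2 (M(k) = (-2*k)*k + (2 - 2*3 + 2*2) = -2*k**2 + (2 - 6 + 4) = -2*k**2 + 0 = -2*k**2)
-39*M(12) = -(-78)*12**2 = -(-78)*144 = -39*(-288) = 11232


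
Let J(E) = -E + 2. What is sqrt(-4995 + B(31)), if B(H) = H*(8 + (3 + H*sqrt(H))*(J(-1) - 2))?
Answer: sqrt(-4654 + 961*sqrt(31)) ≈ 26.394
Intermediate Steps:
J(E) = 2 - E
B(H) = H*(11 + H**(3/2)) (B(H) = H*(8 + (3 + H*sqrt(H))*((2 - 1*(-1)) - 2)) = H*(8 + (3 + H**(3/2))*((2 + 1) - 2)) = H*(8 + (3 + H**(3/2))*(3 - 2)) = H*(8 + (3 + H**(3/2))*1) = H*(8 + (3 + H**(3/2))) = H*(11 + H**(3/2)))
sqrt(-4995 + B(31)) = sqrt(-4995 + (31**(5/2) + 11*31)) = sqrt(-4995 + (961*sqrt(31) + 341)) = sqrt(-4995 + (341 + 961*sqrt(31))) = sqrt(-4654 + 961*sqrt(31))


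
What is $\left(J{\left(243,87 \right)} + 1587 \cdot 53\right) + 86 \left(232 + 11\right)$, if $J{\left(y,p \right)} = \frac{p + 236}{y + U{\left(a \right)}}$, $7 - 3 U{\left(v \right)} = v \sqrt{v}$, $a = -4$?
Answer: $\frac{1777824657}{16930} - \frac{969 i}{67720} \approx 1.0501 \cdot 10^{5} - 0.014309 i$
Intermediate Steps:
$U{\left(v \right)} = \frac{7}{3} - \frac{v^{\frac{3}{2}}}{3}$ ($U{\left(v \right)} = \frac{7}{3} - \frac{v \sqrt{v}}{3} = \frac{7}{3} - \frac{v^{\frac{3}{2}}}{3}$)
$J{\left(y,p \right)} = \frac{236 + p}{\frac{7}{3} + y + \frac{8 i}{3}}$ ($J{\left(y,p \right)} = \frac{p + 236}{y + \left(\frac{7}{3} - \frac{\left(-4\right)^{\frac{3}{2}}}{3}\right)} = \frac{236 + p}{y + \left(\frac{7}{3} - \frac{\left(-8\right) i}{3}\right)} = \frac{236 + p}{y + \left(\frac{7}{3} + \frac{8 i}{3}\right)} = \frac{236 + p}{\frac{7}{3} + y + \frac{8 i}{3}}$)
$\left(J{\left(243,87 \right)} + 1587 \cdot 53\right) + 86 \left(232 + 11\right) = \left(\frac{3 \left(236 + 87\right)}{7 + 3 \cdot 243 + 8 i} + 1587 \cdot 53\right) + 86 \left(232 + 11\right) = \left(3 \frac{1}{7 + 729 + 8 i} 323 + 84111\right) + 86 \cdot 243 = \left(3 \frac{1}{736 + 8 i} 323 + 84111\right) + 20898 = \left(3 \frac{736 - 8 i}{541760} \cdot 323 + 84111\right) + 20898 = \left(\left(\frac{22287}{16930} - \frac{969 i}{67720}\right) + 84111\right) + 20898 = \left(\frac{1424021517}{16930} - \frac{969 i}{67720}\right) + 20898 = \frac{1777824657}{16930} - \frac{969 i}{67720}$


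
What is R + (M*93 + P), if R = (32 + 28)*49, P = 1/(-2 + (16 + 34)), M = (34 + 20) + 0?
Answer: 382177/48 ≈ 7962.0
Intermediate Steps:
M = 54 (M = 54 + 0 = 54)
P = 1/48 (P = 1/(-2 + 50) = 1/48 ≈ 0.020833)
R = 2940 (R = 60*49 = 2940)
R + (M*93 + P) = 2940 + (54*93 + 1/48) = 2940 + (5022 + 1/48) = 2940 + 241057/48 = 382177/48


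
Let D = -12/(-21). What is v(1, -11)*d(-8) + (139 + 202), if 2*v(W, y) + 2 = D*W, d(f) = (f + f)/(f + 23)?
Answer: 7177/21 ≈ 341.76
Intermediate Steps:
D = 4/7 (D = -12*(-1/21) = 4/7 ≈ 0.57143)
d(f) = 2*f/(23 + f) (d(f) = (2*f)/(23 + f) = 2*f/(23 + f))
v(W, y) = -1 + 2*W/7 (v(W, y) = -1 + (4*W/7)/2 = -1 + 2*W/7)
v(1, -11)*d(-8) + (139 + 202) = (-1 + (2/7)*1)*(2*(-8)/(23 - 8)) + (139 + 202) = (-1 + 2/7)*(2*(-8)/15) + 341 = -10*(-8)/(7*15) + 341 = -5/7*(-16/15) + 341 = 16/21 + 341 = 7177/21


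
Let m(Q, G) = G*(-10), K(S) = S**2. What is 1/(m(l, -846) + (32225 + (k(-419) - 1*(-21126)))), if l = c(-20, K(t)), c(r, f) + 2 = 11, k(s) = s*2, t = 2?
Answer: 1/60973 ≈ 1.6401e-5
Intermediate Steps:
k(s) = 2*s
c(r, f) = 9 (c(r, f) = -2 + 11 = 9)
l = 9
m(Q, G) = -10*G
1/(m(l, -846) + (32225 + (k(-419) - 1*(-21126)))) = 1/(-10*(-846) + (32225 + (2*(-419) - 1*(-21126)))) = 1/(8460 + (32225 + (-838 + 21126))) = 1/(8460 + (32225 + 20288)) = 1/(8460 + 52513) = 1/60973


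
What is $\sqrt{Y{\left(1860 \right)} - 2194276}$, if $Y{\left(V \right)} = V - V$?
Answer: $2 i \sqrt{548569} \approx 1481.3 i$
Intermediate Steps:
$Y{\left(V \right)} = 0$
$\sqrt{Y{\left(1860 \right)} - 2194276} = \sqrt{0 - 2194276} = \sqrt{-2194276} = 2 i \sqrt{548569}$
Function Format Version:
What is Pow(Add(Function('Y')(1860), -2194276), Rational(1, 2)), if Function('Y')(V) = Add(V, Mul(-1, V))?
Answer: Mul(2, I, Pow(548569, Rational(1, 2))) ≈ Mul(1481.3, I)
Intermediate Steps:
Function('Y')(V) = 0
Pow(Add(Function('Y')(1860), -2194276), Rational(1, 2)) = Pow(Add(0, -2194276), Rational(1, 2)) = Pow(-2194276, Rational(1, 2)) = Mul(2, I, Pow(548569, Rational(1, 2)))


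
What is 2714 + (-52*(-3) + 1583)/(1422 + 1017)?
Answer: 6621185/2439 ≈ 2714.7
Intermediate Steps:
2714 + (-52*(-3) + 1583)/(1422 + 1017) = 2714 + (156 + 1583)/2439 = 2714 + 1739*(1/2439) = 2714 + 1739/2439 = 6621185/2439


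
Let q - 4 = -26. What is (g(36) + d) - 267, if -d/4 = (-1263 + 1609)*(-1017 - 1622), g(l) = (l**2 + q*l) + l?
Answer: 3652649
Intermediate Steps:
q = -22 (q = 4 - 26 = -22)
g(l) = l**2 - 21*l (g(l) = (l**2 - 22*l) + l = l**2 - 21*l)
d = 3652376 (d = -4*(-1263 + 1609)*(-1017 - 1622) = -1384*(-2639) = -4*(-913094) = 3652376)
(g(36) + d) - 267 = (36*(-21 + 36) + 3652376) - 267 = (36*15 + 3652376) - 267 = (540 + 3652376) - 267 = 3652916 - 267 = 3652649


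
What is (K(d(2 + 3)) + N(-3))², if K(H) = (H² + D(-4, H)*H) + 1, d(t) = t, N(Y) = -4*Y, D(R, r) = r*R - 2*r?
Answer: 12544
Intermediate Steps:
D(R, r) = -2*r + R*r (D(R, r) = R*r - 2*r = -2*r + R*r)
K(H) = 1 - 5*H² (K(H) = (H² + (H*(-2 - 4))*H) + 1 = (H² + (H*(-6))*H) + 1 = (H² + (-6*H)*H) + 1 = (H² - 6*H²) + 1 = -5*H² + 1 = 1 - 5*H²)
(K(d(2 + 3)) + N(-3))² = ((1 - 5*(2 + 3)²) - 4*(-3))² = ((1 - 5*5²) + 12)² = ((1 - 5*25) + 12)² = ((1 - 125) + 12)² = (-124 + 12)² = (-112)² = 12544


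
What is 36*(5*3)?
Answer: 540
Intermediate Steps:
36*(5*3) = 36*15 = 540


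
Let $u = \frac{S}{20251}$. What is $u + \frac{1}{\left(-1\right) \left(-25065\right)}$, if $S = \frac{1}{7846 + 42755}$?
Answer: $\frac{341581972}{8561542710105} \approx 3.9897 \cdot 10^{-5}$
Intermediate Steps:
$S = \frac{1}{50601} \approx 1.9762 \cdot 10^{-5}$
$u = \frac{1}{1024720851}$ ($u = \frac{1}{50601 \cdot 20251} = \frac{1}{50601} \cdot \frac{1}{20251} = \frac{1}{1024720851} \approx 9.7588 \cdot 10^{-10}$)
$u + \frac{1}{\left(-1\right) \left(-25065\right)} = \frac{1}{1024720851} + \frac{1}{\left(-1\right) \left(-25065\right)} = \frac{1}{1024720851} + \frac{1}{25065} = \frac{341581972}{8561542710105}$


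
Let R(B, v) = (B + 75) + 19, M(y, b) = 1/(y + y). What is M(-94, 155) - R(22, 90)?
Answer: -21809/188 ≈ -116.01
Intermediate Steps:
M(y, b) = 1/(2*y)
R(B, v) = 94 + B (R(B, v) = (75 + B) + 19 = 94 + B)
M(-94, 155) - R(22, 90) = (½)/(-94) - (94 + 22) = (½)*(-1/94) - 1*116 = -1/188 - 116 = -21809/188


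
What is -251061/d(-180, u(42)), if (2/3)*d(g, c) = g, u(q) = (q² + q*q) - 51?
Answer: 83687/90 ≈ 929.86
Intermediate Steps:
u(q) = -51 + 2*q² (u(q) = (q² + q²) - 51 = 2*q² - 51 = -51 + 2*q²)
d(g, c) = 3*g/2
-251061/d(-180, u(42)) = -251061/((3/2)*(-180)) = -251061/(-270) = -251061*(-1/270) = 83687/90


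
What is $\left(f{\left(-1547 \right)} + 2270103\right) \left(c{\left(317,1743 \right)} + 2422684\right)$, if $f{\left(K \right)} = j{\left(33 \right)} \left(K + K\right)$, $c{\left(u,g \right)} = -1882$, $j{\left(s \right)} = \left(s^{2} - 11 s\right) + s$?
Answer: $-189410810886$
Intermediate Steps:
$j{\left(s \right)} = s^{2} - 10 s$
$f{\left(K \right)} = 1518 K$ ($f{\left(K \right)} = 33 \left(-10 + 33\right) \left(K + K\right) = 33 \cdot 23 \cdot 2 K = 759 \cdot 2 K = 1518 K$)
$\left(f{\left(-1547 \right)} + 2270103\right) \left(c{\left(317,1743 \right)} + 2422684\right) = \left(1518 \left(-1547\right) + 2270103\right) \left(-1882 + 2422684\right) = \left(-2348346 + 2270103\right) 2420802 = \left(-78243\right) 2420802 = -189410810886$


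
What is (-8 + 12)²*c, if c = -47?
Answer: -752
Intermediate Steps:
(-8 + 12)²*c = (-8 + 12)²*(-47) = 4²*(-47) = 16*(-47) = -752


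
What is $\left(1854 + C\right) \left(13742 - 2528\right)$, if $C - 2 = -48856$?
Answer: $-527058000$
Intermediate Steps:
$C = -48854$ ($C = 2 - 48856 = -48854$)
$\left(1854 + C\right) \left(13742 - 2528\right) = \left(1854 - 48854\right) \left(13742 - 2528\right) = \left(-47000\right) 11214 = -527058000$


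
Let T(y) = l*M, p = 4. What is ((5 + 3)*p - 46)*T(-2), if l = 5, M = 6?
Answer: -420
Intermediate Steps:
T(y) = 30 (T(y) = 5*6 = 30)
((5 + 3)*p - 46)*T(-2) = ((5 + 3)*4 - 46)*30 = (8*4 - 46)*30 = (32 - 46)*30 = -14*30 = -420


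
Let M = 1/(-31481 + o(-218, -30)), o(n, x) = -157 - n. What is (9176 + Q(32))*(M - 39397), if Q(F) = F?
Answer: -2849539311782/7855 ≈ -3.6277e+8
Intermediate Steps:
M = -1/31420 (M = 1/(-31481 + (-157 - 1*(-218))) = 1/(-31481 + (-157 + 218)) = 1/(-31481 + 61) = 1/(-31420) = -1/31420 ≈ -3.1827e-5)
(9176 + Q(32))*(M - 39397) = (9176 + 32)*(-1/31420 - 39397) = 9208*(-1237853741/31420) = -2849539311782/7855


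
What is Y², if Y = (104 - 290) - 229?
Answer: 172225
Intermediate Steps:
Y = -415 (Y = -186 - 229 = -415)
Y² = (-415)² = 172225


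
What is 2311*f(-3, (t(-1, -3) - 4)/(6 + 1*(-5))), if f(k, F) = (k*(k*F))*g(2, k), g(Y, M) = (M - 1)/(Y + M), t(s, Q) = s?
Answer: -415980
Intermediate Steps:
g(Y, M) = (-1 + M)/(M + Y)
f(k, F) = F*k²*(-1 + k)/(2 + k) (f(k, F) = (k*(k*F))*((-1 + k)/(k + 2)) = (k*(F*k))*((-1 + k)/(2 + k)) = (F*k²)*((-1 + k)/(2 + k)) = F*k²*(-1 + k)/(2 + k))
2311*f(-3, (t(-1, -3) - 4)/(6 + 1*(-5))) = 2311*(((-1 - 4)/(6 + 1*(-5)))*(-3)²*(-1 - 3)/(2 - 3)) = 2311*(-5/(6 - 5)*9*(-4)/(-1)) = 2311*(-5/1*9*(-1)*(-4)) = 2311*(-5*1*9*(-1)*(-4)) = 2311*(-5*9*(-1)*(-4)) = 2311*(-180) = -415980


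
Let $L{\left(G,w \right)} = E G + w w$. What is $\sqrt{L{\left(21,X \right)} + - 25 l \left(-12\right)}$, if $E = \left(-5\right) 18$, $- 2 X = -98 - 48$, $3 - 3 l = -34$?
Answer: $11 \sqrt{59} \approx 84.493$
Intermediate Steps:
$l = \frac{37}{3}$ ($l = 1 - - \frac{34}{3} = 1 + \frac{34}{3} = \frac{37}{3} \approx 12.333$)
$X = 73$ ($X = - \frac{-98 - 48}{2} = \left(- \frac{1}{2}\right) \left(-146\right) = 73$)
$E = -90$
$L{\left(G,w \right)} = w^{2} - 90 G$ ($L{\left(G,w \right)} = - 90 G + w w = - 90 G + w^{2} = w^{2} - 90 G$)
$\sqrt{L{\left(21,X \right)} + - 25 l \left(-12\right)} = \sqrt{\left(73^{2} - 1890\right) + \left(-25\right) \frac{37}{3} \left(-12\right)} = \sqrt{\left(5329 - 1890\right) - -3700} = \sqrt{3439 + 3700} = \sqrt{7139} = 11 \sqrt{59}$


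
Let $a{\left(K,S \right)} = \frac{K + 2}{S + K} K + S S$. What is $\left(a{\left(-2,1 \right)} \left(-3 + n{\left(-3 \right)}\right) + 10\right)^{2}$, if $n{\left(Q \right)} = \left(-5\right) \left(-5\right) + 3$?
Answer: $1225$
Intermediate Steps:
$a{\left(K,S \right)} = S^{2} + \frac{K \left(2 + K\right)}{K + S}$ ($a{\left(K,S \right)} = \frac{2 + K}{K + S} K + S^{2} = \frac{K \left(2 + K\right)}{K + S} + S^{2} = S^{2} + \frac{K \left(2 + K\right)}{K + S}$)
$n{\left(Q \right)} = 28$ ($n{\left(Q \right)} = 25 + 3 = 28$)
$\left(a{\left(-2,1 \right)} \left(-3 + n{\left(-3 \right)}\right) + 10\right)^{2} = \left(\frac{\left(-2\right)^{2} + 1^{3} + 2 \left(-2\right) - 2 \cdot 1^{2}}{-2 + 1} \left(-3 + 28\right) + 10\right)^{2} = \left(\frac{4 + 1 - 4 - 2}{-1} \cdot 25 + 10\right)^{2} = \left(- (4 + 1 - 4 - 2) 25 + 10\right)^{2} = \left(\left(-1\right) \left(-1\right) 25 + 10\right)^{2} = \left(1 \cdot 25 + 10\right)^{2} = \left(25 + 10\right)^{2} = 35^{2} = 1225$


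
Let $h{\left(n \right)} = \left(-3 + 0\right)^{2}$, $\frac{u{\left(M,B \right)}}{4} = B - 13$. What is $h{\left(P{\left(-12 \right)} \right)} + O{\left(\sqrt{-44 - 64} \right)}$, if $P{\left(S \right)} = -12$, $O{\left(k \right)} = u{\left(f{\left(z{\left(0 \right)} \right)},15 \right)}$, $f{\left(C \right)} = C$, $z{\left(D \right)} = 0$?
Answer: $17$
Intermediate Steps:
$u{\left(M,B \right)} = -52 + 4 B$ ($u{\left(M,B \right)} = 4 \left(B - 13\right) = 4 \left(-13 + B\right) = -52 + 4 B$)
$O{\left(k \right)} = 8$ ($O{\left(k \right)} = -52 + 4 \cdot 15 = -52 + 60 = 8$)
$h{\left(n \right)} = 9$ ($h{\left(n \right)} = \left(-3\right)^{2} = 9$)
$h{\left(P{\left(-12 \right)} \right)} + O{\left(\sqrt{-44 - 64} \right)} = 9 + 8 = 17$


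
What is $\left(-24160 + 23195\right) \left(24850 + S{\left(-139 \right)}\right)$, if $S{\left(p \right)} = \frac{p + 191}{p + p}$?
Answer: $- \frac{3333229660}{139} \approx -2.398 \cdot 10^{7}$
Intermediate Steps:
$S{\left(p \right)} = \frac{191 + p}{2 p}$
$\left(-24160 + 23195\right) \left(24850 + S{\left(-139 \right)}\right) = \left(-24160 + 23195\right) \left(24850 + \frac{191 - 139}{2 \left(-139\right)}\right) = - 965 \left(24850 + \frac{1}{2} \left(- \frac{1}{139}\right) 52\right) = - 965 \left(24850 - \frac{26}{139}\right) = \left(-965\right) \frac{3454124}{139} = - \frac{3333229660}{139}$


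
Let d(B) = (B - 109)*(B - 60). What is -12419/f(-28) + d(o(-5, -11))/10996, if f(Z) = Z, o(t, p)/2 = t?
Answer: 34198141/76972 ≈ 444.29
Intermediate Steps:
o(t, p) = 2*t
d(B) = (-109 + B)*(-60 + B)
-12419/f(-28) + d(o(-5, -11))/10996 = -12419/(-28) + (6540 + (2*(-5))**2 - 338*(-5))/10996 = -12419*(-1/28) + (6540 + (-10)**2 - 169*(-10))*(1/10996) = 12419/28 + (6540 + 100 + 1690)*(1/10996) = 12419/28 + 8330*(1/10996) = 12419/28 + 4165/5498 = 34198141/76972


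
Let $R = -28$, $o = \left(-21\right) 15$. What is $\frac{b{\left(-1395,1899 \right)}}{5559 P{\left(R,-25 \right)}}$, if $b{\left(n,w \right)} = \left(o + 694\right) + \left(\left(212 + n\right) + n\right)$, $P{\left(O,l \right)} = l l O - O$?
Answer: $\frac{733}{32375616} \approx 2.2641 \cdot 10^{-5}$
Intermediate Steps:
$o = -315$
$P{\left(O,l \right)} = - O + O l^{2}$ ($P{\left(O,l \right)} = l^{2} O - O = O l^{2} - O = - O + O l^{2}$)
$b{\left(n,w \right)} = 591 + 2 n$ ($b{\left(n,w \right)} = \left(-315 + 694\right) + \left(\left(212 + n\right) + n\right) = 379 + \left(212 + 2 n\right) = 591 + 2 n$)
$\frac{b{\left(-1395,1899 \right)}}{5559 P{\left(R,-25 \right)}} = \frac{591 + 2 \left(-1395\right)}{5559 \left(- 28 \left(-1 + \left(-25\right)^{2}\right)\right)} = \frac{591 - 2790}{5559 \left(- 28 \left(-1 + 625\right)\right)} = - \frac{2199}{5559 \left(\left(-28\right) 624\right)} = - \frac{2199}{5559 \left(-17472\right)} = - \frac{2199}{-97126848} = \left(-2199\right) \left(- \frac{1}{97126848}\right) = \frac{733}{32375616}$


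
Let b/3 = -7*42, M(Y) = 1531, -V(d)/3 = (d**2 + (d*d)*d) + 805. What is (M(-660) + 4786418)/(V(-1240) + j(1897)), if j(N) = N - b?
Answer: 4787949/5715259564 ≈ 0.00083775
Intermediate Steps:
V(d) = -2415 - 3*d**2 - 3*d**3 (V(d) = -3*((d**2 + (d*d)*d) + 805) = -3*((d**2 + d**2*d) + 805) = -3*((d**2 + d**3) + 805) = -3*(805 + d**2 + d**3) = -2415 - 3*d**2 - 3*d**3)
b = -882 (b = 3*(-7*42) = 3*(-294) = -882)
j(N) = 882 + N (j(N) = N - 1*(-882) = N + 882 = 882 + N)
(M(-660) + 4786418)/(V(-1240) + j(1897)) = (1531 + 4786418)/((-2415 - 3*(-1240)**2 - 3*(-1240)**3) + (882 + 1897)) = 4787949/((-2415 - 3*1537600 - 3*(-1906624000)) + 2779) = 4787949/((-2415 - 4612800 + 5719872000) + 2779) = 4787949/(5715256785 + 2779) = 4787949/5715259564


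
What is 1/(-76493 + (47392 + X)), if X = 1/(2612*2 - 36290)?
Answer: -31066/904051667 ≈ -3.4363e-5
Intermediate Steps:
X = -1/31066 (X = 1/(5224 - 36290) = 1/(-31066) = -1/31066 ≈ -3.2190e-5)
1/(-76493 + (47392 + X)) = 1/(-76493 + (47392 - 1/31066)) = 1/(-76493 + 1472279871/31066) = 1/(-904051667/31066) = -31066/904051667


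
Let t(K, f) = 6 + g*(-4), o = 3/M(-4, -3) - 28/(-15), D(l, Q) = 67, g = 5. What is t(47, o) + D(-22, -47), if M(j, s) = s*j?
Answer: 53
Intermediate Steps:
M(j, s) = j*s
o = 127/60 (o = 3/((-4*(-3))) - 28/(-15) = 3/12 - 28*(-1/15) = 3*(1/12) + 28/15 = ¼ + 28/15 = 127/60 ≈ 2.1167)
t(K, f) = -14 (t(K, f) = 6 + 5*(-4) = 6 - 20 = -14)
t(47, o) + D(-22, -47) = -14 + 67 = 53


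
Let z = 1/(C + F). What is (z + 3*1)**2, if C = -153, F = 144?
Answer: 676/81 ≈ 8.3457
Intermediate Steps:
z = -1/9 (z = 1/(-153 + 144) = 1/(-9) = -1/9 ≈ -0.11111)
(z + 3*1)**2 = (-1/9 + 3*1)**2 = (-1/9 + 3)**2 = (26/9)**2 = 676/81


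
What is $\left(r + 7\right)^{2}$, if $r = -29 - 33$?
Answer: $3025$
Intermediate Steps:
$r = -62$
$\left(r + 7\right)^{2} = \left(-62 + 7\right)^{2} = \left(-55\right)^{2} = 3025$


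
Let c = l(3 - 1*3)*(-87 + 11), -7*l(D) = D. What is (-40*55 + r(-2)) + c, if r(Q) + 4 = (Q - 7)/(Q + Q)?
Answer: -8807/4 ≈ -2201.8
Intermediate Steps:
r(Q) = -4 + (-7 + Q)/(2*Q) (r(Q) = -4 + (Q - 7)/(Q + Q) = -4 + (-7 + Q)/((2*Q)) = -4 + (-7 + Q)*(1/(2*Q)) = -4 + (-7 + Q)/(2*Q))
l(D) = -D/7
c = 0 (c = (-(3 - 1*3)/7)*(-87 + 11) = -(3 - 3)/7*(-76) = -⅐*0*(-76) = 0*(-76) = 0)
(-40*55 + r(-2)) + c = (-40*55 + (7/2)*(-1 - 1*(-2))/(-2)) + 0 = (-2200 + (7/2)*(-½)*(-1 + 2)) + 0 = (-2200 + (7/2)*(-½)*1) + 0 = (-2200 - 7/4) + 0 = -8807/4 + 0 = -8807/4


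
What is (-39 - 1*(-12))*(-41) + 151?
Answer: 1258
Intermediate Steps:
(-39 - 1*(-12))*(-41) + 151 = (-39 + 12)*(-41) + 151 = -27*(-41) + 151 = 1107 + 151 = 1258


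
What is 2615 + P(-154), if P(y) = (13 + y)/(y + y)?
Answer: 805561/308 ≈ 2615.5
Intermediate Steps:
P(y) = (13 + y)/(2*y) (P(y) = (13 + y)/((2*y)) = (13 + y)*(1/(2*y)) = (13 + y)/(2*y))
2615 + P(-154) = 2615 + (½)*(13 - 154)/(-154) = 2615 + (½)*(-1/154)*(-141) = 2615 + 141/308 = 805561/308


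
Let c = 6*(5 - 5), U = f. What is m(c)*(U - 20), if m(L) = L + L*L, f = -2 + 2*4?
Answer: 0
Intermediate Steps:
f = 6 (f = -2 + 8 = 6)
U = 6
c = 0 (c = 6*0 = 0)
m(L) = L + L**2
m(c)*(U - 20) = (0*(1 + 0))*(6 - 20) = (0*1)*(-14) = 0*(-14) = 0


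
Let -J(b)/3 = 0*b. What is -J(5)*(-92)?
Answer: 0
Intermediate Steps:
J(b) = 0 (J(b) = -0*b = -3*0 = 0)
-J(5)*(-92) = -0*(-92) = -1*0 = 0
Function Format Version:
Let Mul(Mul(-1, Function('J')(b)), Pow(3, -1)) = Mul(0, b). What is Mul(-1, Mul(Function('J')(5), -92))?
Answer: 0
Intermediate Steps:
Function('J')(b) = 0 (Function('J')(b) = Mul(-3, Mul(0, b)) = Mul(-3, 0) = 0)
Mul(-1, Mul(Function('J')(5), -92)) = Mul(-1, Mul(0, -92)) = Mul(-1, 0) = 0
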